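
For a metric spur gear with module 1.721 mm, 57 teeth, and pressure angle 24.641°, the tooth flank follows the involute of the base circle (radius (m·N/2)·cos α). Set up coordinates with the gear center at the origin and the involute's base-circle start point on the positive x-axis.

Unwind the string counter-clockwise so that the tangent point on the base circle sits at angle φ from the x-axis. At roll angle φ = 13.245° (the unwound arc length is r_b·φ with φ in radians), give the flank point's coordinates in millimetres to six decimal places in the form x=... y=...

x=45.757389 y=0.182601

pitch radius r_p = m·N/2 = 1.721·57/2 = 49.048500
base radius r_b = r_p·cos α = 49.048500·cos 24.641° = 44.582045
roll angle φ = 13.245° = 0.23116886 rad
x = r_b·(cos φ + φ·sin φ) = 44.582045·(0.97339926 + 0.23116886·0.22911545) = 45.757389
y = r_b·(sin φ − φ·cos φ) = 44.582045·(0.22911545 − 0.23116886·0.97339926) = 0.182601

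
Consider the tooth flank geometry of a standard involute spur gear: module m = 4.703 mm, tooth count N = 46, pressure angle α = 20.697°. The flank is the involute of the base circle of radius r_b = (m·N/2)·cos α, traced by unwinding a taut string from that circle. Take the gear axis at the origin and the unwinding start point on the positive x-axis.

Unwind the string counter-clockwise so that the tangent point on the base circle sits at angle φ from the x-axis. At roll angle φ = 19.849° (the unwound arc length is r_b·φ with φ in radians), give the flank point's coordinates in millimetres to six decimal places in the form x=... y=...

x=107.079070 y=1.385590

pitch radius r_p = m·N/2 = 4.703·46/2 = 108.169000
base radius r_b = r_p·cos α = 108.169000·cos 20.697° = 101.188047
roll angle φ = 19.849° = 0.34643040 rad
x = r_b·(cos φ + φ·sin φ) = 101.188047·(0.94059073 + 0.34643040·0.33954245) = 107.079070
y = r_b·(sin φ − φ·cos φ) = 101.188047·(0.33954245 − 0.34643040·0.94059073) = 1.385590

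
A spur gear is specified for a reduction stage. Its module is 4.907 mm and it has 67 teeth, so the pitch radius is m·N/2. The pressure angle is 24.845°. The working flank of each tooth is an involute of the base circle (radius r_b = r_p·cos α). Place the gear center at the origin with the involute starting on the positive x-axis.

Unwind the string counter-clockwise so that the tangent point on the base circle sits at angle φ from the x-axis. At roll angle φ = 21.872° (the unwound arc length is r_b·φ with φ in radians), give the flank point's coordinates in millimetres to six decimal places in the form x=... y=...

pitch radius r_p = m·N/2 = 4.907·67/2 = 164.384500
base radius r_b = r_p·cos α = 164.384500·cos 24.845° = 149.170347
roll angle φ = 21.872° = 0.38173841 rad
x = r_b·(cos φ + φ·sin φ) = 149.170347·(0.92801842 + 0.38173841·0.37253431) = 159.646442
y = r_b·(sin φ − φ·cos φ) = 149.170347·(0.37253431 − 0.38173841·0.92801842) = 2.725944

x=159.646442 y=2.725944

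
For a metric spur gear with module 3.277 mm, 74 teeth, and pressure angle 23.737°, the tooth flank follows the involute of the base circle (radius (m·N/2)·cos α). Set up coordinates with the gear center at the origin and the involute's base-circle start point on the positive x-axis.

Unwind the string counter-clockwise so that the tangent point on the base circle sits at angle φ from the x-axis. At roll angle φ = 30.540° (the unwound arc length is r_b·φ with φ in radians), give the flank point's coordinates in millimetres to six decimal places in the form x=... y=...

x=125.656464 y=5.445264

pitch radius r_p = m·N/2 = 3.277·74/2 = 121.249000
base radius r_b = r_p·cos α = 121.249000·cos 23.737° = 110.991678
roll angle φ = 30.540° = 0.53302355 rad
x = r_b·(cos φ + φ·sin φ) = 110.991678·(0.86127462 + 0.53302355·0.50813977) = 125.656464
y = r_b·(sin φ − φ·cos φ) = 110.991678·(0.50813977 − 0.53302355·0.86127462) = 5.445264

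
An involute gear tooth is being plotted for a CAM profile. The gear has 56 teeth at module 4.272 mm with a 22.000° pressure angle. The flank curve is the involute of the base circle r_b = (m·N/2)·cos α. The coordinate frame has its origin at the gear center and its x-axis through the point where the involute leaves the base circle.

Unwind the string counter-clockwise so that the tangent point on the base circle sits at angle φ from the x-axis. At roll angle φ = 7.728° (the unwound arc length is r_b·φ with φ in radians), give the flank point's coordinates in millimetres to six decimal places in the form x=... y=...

x=111.910261 y=0.090548

pitch radius r_p = m·N/2 = 4.272·56/2 = 119.616000
base radius r_b = r_p·cos α = 119.616000·cos 22.000° = 110.906024
roll angle φ = 7.728° = 0.13487904 rad
x = r_b·(cos φ + φ·sin φ) = 110.906024·(0.99091760 + 0.13487904·0.13447046) = 111.910261
y = r_b·(sin φ − φ·cos φ) = 110.906024·(0.13447046 − 0.13487904·0.99091760) = 0.090548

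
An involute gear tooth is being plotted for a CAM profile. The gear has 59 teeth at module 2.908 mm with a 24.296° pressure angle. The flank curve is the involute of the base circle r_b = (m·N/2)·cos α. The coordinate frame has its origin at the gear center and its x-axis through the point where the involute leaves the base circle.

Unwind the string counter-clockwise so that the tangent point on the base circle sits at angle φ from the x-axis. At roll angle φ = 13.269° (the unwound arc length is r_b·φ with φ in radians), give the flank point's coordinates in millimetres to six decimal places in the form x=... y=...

pitch radius r_p = m·N/2 = 2.908·59/2 = 85.786000
base radius r_b = r_p·cos α = 85.786000·cos 24.296° = 78.188106
roll angle φ = 13.269° = 0.23158774 rad
x = r_b·(cos φ + φ·sin φ) = 78.188106·(0.97330320 + 0.23158774·0.22952316) = 80.256803
y = r_b·(sin φ − φ·cos φ) = 78.188106·(0.22952316 − 0.23158774·0.97330320) = 0.321985

x=80.256803 y=0.321985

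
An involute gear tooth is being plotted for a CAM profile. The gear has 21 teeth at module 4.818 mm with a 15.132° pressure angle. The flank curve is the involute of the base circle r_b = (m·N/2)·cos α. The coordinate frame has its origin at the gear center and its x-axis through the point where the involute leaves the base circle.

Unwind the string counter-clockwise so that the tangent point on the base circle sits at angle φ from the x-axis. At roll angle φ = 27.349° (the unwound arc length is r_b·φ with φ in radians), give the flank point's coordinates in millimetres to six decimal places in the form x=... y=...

x=54.085393 y=1.730367

pitch radius r_p = m·N/2 = 4.818·21/2 = 50.589000
base radius r_b = r_p·cos α = 50.589000·cos 15.132° = 48.834927
roll angle φ = 27.349° = 0.47733010 rad
x = r_b·(cos φ + φ·sin φ) = 48.834927·(0.88822467 + 0.47733010·0.45940934) = 54.085393
y = r_b·(sin φ − φ·cos φ) = 48.834927·(0.45940934 − 0.47733010·0.88822467) = 1.730367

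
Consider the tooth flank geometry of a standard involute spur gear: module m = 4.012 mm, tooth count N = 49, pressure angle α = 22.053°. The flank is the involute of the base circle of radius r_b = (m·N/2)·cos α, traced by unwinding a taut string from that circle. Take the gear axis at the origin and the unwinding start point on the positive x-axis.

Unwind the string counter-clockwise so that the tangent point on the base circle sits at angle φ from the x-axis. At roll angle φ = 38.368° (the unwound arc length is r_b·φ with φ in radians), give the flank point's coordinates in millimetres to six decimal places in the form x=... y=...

x=109.295445 y=8.716602

pitch radius r_p = m·N/2 = 4.012·49/2 = 98.294000
base radius r_b = r_p·cos α = 98.294000·cos 22.053° = 91.102510
roll angle φ = 38.368° = 0.66964793 rad
x = r_b·(cos φ + φ·sin φ) = 91.102510·(0.78404025 + 0.66964793·0.62070999) = 109.295445
y = r_b·(sin φ − φ·cos φ) = 91.102510·(0.62070999 − 0.66964793·0.78404025) = 8.716602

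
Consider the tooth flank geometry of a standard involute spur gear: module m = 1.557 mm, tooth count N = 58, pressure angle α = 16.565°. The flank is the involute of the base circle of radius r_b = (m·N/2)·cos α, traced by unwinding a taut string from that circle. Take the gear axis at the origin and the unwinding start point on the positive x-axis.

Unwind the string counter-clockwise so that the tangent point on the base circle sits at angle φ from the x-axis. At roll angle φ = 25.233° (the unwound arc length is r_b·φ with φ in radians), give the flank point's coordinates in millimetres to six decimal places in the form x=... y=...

pitch radius r_p = m·N/2 = 1.557·58/2 = 45.153000
base radius r_b = r_p·cos α = 45.153000·cos 16.565° = 43.279011
roll angle φ = 25.233° = 0.44039893 rad
x = r_b·(cos φ + φ·sin φ) = 43.279011·(0.90458167 + 0.44039893·0.42630036) = 47.274698
y = r_b·(sin φ − φ·cos φ) = 43.279011·(0.42630036 − 0.44039893·0.90458167) = 1.208504

x=47.274698 y=1.208504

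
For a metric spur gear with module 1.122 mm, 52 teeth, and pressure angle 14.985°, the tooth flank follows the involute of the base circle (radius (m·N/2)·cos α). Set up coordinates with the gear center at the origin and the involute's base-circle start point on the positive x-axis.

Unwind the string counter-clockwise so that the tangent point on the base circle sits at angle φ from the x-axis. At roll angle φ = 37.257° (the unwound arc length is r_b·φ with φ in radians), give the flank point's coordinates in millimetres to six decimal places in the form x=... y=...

x=33.522550 y=2.475136

pitch radius r_p = m·N/2 = 1.122·52/2 = 29.172000
base radius r_b = r_p·cos α = 29.172000·cos 14.985° = 28.179964
roll angle φ = 37.257° = 0.65025732 rad
x = r_b·(cos φ + φ·sin φ) = 28.179964·(0.79592805 + 0.65025732·0.60539123) = 33.522550
y = r_b·(sin φ − φ·cos φ) = 28.179964·(0.60539123 − 0.65025732·0.79592805) = 2.475136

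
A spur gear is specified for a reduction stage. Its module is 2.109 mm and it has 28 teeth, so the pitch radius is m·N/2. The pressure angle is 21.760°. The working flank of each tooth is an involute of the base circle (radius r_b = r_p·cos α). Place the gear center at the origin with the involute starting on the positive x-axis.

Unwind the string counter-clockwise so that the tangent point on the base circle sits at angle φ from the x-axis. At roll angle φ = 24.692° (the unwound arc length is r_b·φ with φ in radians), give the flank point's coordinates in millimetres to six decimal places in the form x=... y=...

x=29.851569 y=0.718114

pitch radius r_p = m·N/2 = 2.109·28/2 = 29.526000
base radius r_b = r_p·cos α = 29.526000·cos 21.760° = 27.422121
roll angle φ = 24.692° = 0.43095670 rad
x = r_b·(cos φ + φ·sin φ) = 27.422121·(0.90856651 + 0.43095670·0.41774022) = 29.851569
y = r_b·(sin φ − φ·cos φ) = 27.422121·(0.41774022 − 0.43095670·0.90856651) = 0.718114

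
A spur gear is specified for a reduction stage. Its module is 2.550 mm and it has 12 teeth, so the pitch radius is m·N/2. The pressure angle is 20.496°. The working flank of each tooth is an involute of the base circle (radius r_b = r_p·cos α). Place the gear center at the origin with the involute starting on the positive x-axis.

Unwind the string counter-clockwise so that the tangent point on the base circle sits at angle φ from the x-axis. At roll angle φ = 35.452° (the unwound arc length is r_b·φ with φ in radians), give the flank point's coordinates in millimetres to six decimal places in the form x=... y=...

pitch radius r_p = m·N/2 = 2.550·12/2 = 15.300000
base radius r_b = r_p·cos α = 15.300000·cos 20.496° = 14.331459
roll angle φ = 35.452° = 0.61875413 rad
x = r_b·(cos φ + φ·sin φ) = 14.331459·(0.81460172 + 0.61875413·0.58002072) = 16.817851
y = r_b·(sin φ − φ·cos φ) = 14.331459·(0.58002072 − 0.61875413·0.81460172) = 1.088941

x=16.817851 y=1.088941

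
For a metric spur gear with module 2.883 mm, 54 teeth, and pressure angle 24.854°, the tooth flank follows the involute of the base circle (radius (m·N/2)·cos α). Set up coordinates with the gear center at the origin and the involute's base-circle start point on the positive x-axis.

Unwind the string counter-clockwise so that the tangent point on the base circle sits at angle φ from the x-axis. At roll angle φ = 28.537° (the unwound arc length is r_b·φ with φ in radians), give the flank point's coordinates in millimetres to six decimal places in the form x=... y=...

pitch radius r_p = m·N/2 = 2.883·54/2 = 77.841000
base radius r_b = r_p·cos α = 77.841000·cos 24.854° = 70.631503
roll angle φ = 28.537° = 0.49806461 rad
x = r_b·(cos φ + φ·sin φ) = 70.631503·(0.87850879 + 0.49806461·0.47772618) = 78.856350
y = r_b·(sin φ − φ·cos φ) = 70.631503·(0.47772618 − 0.49806461·0.87850879) = 2.837411

x=78.856350 y=2.837411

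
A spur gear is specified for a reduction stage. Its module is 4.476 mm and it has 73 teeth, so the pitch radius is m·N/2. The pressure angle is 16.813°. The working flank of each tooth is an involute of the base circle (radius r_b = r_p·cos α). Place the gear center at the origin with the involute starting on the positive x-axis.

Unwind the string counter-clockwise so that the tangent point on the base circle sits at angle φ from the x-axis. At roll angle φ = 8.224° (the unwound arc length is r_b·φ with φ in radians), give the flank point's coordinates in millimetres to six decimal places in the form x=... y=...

pitch radius r_p = m·N/2 = 4.476·73/2 = 163.374000
base radius r_b = r_p·cos α = 163.374000·cos 16.813° = 156.390398
roll angle φ = 8.224° = 0.14353588 rad
x = r_b·(cos φ + φ·sin φ) = 156.390398·(0.98971640 + 0.14353588·0.14304352) = 157.993130
y = r_b·(sin φ − φ·cos φ) = 156.390398·(0.14304352 − 0.14353588·0.98971640) = 0.153842

x=157.993130 y=0.153842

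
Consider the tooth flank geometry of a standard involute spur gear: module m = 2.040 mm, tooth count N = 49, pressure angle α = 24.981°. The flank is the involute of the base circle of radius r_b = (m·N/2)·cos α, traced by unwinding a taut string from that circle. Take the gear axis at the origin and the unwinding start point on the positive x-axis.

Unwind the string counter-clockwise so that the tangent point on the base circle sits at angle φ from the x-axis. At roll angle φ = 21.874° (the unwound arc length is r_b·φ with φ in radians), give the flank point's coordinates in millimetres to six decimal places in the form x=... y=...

x=48.486502 y=0.828117

pitch radius r_p = m·N/2 = 2.040·49/2 = 49.980000
base radius r_b = r_p·cos α = 49.980000·cos 24.981° = 45.304265
roll angle φ = 21.874° = 0.38177332 rad
x = r_b·(cos φ + φ·sin φ) = 45.304265·(0.92800541 + 0.38177332·0.37256671) = 48.486502
y = r_b·(sin φ − φ·cos φ) = 45.304265·(0.37256671 − 0.38177332·0.92800541) = 0.828117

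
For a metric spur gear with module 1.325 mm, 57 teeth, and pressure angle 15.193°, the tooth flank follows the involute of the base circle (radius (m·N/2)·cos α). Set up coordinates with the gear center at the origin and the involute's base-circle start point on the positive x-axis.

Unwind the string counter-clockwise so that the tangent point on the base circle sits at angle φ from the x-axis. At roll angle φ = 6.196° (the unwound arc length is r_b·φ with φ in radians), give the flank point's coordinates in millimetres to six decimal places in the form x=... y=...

pitch radius r_p = m·N/2 = 1.325·57/2 = 37.762500
base radius r_b = r_p·cos α = 37.762500·cos 15.193° = 36.442645
roll angle φ = 6.196° = 0.10814060 rad
x = r_b·(cos φ + φ·sin φ) = 36.442645·(0.99415850 + 0.10814060·0.10792995) = 36.655109
y = r_b·(sin φ − φ·cos φ) = 36.442645·(0.10792995 − 0.10814060·0.99415850) = 0.015344

x=36.655109 y=0.015344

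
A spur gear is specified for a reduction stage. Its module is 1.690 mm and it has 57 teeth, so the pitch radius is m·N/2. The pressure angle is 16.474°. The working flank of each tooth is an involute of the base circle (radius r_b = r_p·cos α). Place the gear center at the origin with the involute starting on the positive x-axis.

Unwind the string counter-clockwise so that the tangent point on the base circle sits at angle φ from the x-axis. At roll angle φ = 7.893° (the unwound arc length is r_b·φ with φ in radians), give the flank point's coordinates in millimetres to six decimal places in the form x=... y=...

x=46.623942 y=0.040173

pitch radius r_p = m·N/2 = 1.690·57/2 = 48.165000
base radius r_b = r_p·cos α = 48.165000·cos 16.474° = 46.187755
roll angle φ = 7.893° = 0.13775884 rad
x = r_b·(cos φ + φ·sin φ) = 46.187755·(0.99052625 + 0.13775884·0.13732353) = 46.623942
y = r_b·(sin φ − φ·cos φ) = 46.187755·(0.13732353 − 0.13775884·0.99052625) = 0.040173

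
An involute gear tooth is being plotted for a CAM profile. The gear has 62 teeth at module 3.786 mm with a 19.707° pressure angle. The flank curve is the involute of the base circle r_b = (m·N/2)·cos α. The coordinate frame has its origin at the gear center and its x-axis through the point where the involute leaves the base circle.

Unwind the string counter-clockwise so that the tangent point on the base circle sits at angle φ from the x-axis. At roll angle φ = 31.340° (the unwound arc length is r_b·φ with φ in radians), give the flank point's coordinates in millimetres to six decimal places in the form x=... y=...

x=125.805069 y=5.849086

pitch radius r_p = m·N/2 = 3.786·62/2 = 117.366000
base radius r_b = r_p·cos α = 117.366000·cos 19.707° = 110.491798
roll angle φ = 31.340° = 0.54698619 rad
x = r_b·(cos φ + φ·sin φ) = 110.491798·(0.85409593 + 0.54698619·0.52011551) = 125.805069
y = r_b·(sin φ − φ·cos φ) = 110.491798·(0.52011551 − 0.54698619·0.85409593) = 5.849086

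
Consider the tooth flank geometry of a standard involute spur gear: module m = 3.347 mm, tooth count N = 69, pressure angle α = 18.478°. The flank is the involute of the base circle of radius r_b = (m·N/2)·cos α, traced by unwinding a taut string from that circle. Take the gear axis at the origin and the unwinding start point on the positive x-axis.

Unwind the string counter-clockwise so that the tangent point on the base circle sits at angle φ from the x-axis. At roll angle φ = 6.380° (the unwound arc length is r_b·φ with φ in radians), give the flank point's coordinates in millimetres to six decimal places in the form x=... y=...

x=110.195286 y=0.050341

pitch radius r_p = m·N/2 = 3.347·69/2 = 115.471500
base radius r_b = r_p·cos α = 115.471500·cos 18.478° = 109.518415
roll angle φ = 6.380° = 0.11135201 rad
x = r_b·(cos φ + φ·sin φ) = 109.518415·(0.99380677 + 0.11135201·0.11112203) = 110.195286
y = r_b·(sin φ − φ·cos φ) = 109.518415·(0.11112203 − 0.11135201·0.99380677) = 0.050341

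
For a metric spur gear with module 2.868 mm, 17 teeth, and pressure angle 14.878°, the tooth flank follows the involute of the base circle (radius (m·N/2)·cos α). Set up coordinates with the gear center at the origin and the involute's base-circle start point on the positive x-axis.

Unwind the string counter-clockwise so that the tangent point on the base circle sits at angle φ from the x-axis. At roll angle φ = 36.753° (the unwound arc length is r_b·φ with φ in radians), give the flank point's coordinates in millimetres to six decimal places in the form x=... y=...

pitch radius r_p = m·N/2 = 2.868·17/2 = 24.378000
base radius r_b = r_p·cos α = 24.378000·cos 14.878° = 23.560721
roll angle φ = 36.753° = 0.64146086 rad
x = r_b·(cos φ + φ·sin φ) = 23.560721·(0.80122248 + 0.64146086·0.59836655) = 27.920661
y = r_b·(sin φ − φ·cos φ) = 23.560721·(0.59836655 − 0.64146086·0.80122248) = 1.988847

x=27.920661 y=1.988847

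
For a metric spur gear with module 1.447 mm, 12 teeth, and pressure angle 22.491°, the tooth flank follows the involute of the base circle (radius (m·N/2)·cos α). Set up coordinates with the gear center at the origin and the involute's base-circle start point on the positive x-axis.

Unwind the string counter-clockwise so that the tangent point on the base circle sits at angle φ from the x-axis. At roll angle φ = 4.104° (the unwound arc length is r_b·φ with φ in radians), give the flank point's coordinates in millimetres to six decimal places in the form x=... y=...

pitch radius r_p = m·N/2 = 1.447·12/2 = 8.682000
base radius r_b = r_p·cos α = 8.682000·cos 22.491° = 8.021644
roll angle φ = 4.104° = 0.07162831 rad
x = r_b·(cos φ + φ·sin φ) = 8.021644·(0.99743579 + 0.07162831·0.07156708) = 8.042195
y = r_b·(sin φ − φ·cos φ) = 8.021644·(0.07156708 − 0.07162831·0.99743579) = 0.000982

x=8.042195 y=0.000982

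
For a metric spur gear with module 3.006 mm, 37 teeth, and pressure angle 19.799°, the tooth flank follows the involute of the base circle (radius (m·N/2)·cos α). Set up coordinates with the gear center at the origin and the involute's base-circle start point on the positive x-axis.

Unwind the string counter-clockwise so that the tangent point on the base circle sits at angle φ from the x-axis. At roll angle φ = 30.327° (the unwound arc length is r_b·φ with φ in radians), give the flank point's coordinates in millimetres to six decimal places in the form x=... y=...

x=59.147832 y=2.514668

pitch radius r_p = m·N/2 = 3.006·37/2 = 55.611000
base radius r_b = r_p·cos α = 55.611000·cos 19.799° = 52.323649
roll angle φ = 30.327° = 0.52930600 rad
x = r_b·(cos φ + φ·sin φ) = 52.323649·(0.86315770 + 0.52930600·0.50493443) = 59.147832
y = r_b·(sin φ − φ·cos φ) = 52.323649·(0.50493443 − 0.52930600·0.86315770) = 2.514668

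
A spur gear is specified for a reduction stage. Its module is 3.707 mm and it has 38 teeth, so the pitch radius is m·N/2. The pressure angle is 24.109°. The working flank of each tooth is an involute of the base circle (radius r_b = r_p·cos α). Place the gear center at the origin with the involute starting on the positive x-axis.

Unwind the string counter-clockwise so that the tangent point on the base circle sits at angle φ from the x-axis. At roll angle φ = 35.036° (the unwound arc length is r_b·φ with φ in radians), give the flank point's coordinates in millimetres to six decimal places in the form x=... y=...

pitch radius r_p = m·N/2 = 3.707·38/2 = 70.433000
base radius r_b = r_p·cos α = 70.433000·cos 24.109° = 64.289131
roll angle φ = 35.036° = 0.61149356 rad
x = r_b·(cos φ + φ·sin φ) = 64.289131·(0.81879149 + 0.61149356·0.57409101) = 75.208283
y = r_b·(sin φ − φ·cos φ) = 64.289131·(0.57409101 − 0.61149356·0.81879149) = 4.719162

x=75.208283 y=4.719162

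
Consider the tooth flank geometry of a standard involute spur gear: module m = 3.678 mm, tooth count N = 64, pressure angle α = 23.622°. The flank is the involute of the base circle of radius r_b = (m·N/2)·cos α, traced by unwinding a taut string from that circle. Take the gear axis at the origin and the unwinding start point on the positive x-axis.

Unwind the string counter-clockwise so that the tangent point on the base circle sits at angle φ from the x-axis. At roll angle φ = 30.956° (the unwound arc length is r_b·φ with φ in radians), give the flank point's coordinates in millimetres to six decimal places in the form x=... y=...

x=122.442819 y=5.505172

pitch radius r_p = m·N/2 = 3.678·64/2 = 117.696000
base radius r_b = r_p·cos α = 117.696000·cos 23.622° = 107.834127
roll angle φ = 30.956° = 0.54028412 rad
x = r_b·(cos φ + φ·sin φ) = 107.834127·(0.85756257 + 0.54028412·0.51437967) = 122.442819
y = r_b·(sin φ − φ·cos φ) = 107.834127·(0.51437967 − 0.54028412·0.85756257) = 5.505172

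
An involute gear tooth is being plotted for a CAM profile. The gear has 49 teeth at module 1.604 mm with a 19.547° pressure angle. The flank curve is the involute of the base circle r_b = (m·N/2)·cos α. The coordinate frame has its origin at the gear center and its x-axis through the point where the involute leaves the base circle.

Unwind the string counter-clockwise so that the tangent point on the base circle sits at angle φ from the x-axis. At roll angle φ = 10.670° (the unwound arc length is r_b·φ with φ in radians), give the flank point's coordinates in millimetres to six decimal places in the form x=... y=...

pitch radius r_p = m·N/2 = 1.604·49/2 = 39.298000
base radius r_b = r_p·cos α = 39.298000·cos 19.547° = 37.033152
roll angle φ = 10.670° = 0.18622663 rad
x = r_b·(cos φ + φ·sin φ) = 37.033152·(0.98270988 + 0.18622663·0.18515210) = 37.669757
y = r_b·(sin φ − φ·cos φ) = 37.033152·(0.18515210 − 0.18622663·0.98270988) = 0.079449

x=37.669757 y=0.079449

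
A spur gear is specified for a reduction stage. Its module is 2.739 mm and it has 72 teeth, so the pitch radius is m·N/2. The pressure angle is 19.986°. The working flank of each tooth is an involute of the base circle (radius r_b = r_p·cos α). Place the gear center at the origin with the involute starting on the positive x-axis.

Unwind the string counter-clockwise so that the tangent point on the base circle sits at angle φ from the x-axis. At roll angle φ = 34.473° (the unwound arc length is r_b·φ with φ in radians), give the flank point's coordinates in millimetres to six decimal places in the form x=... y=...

x=107.950658 y=6.487289

pitch radius r_p = m·N/2 = 2.739·72/2 = 98.604000
base radius r_b = r_p·cos α = 98.604000·cos 19.986° = 92.665689
roll angle φ = 34.473° = 0.60166735 rad
x = r_b·(cos φ + φ·sin φ) = 92.665689·(0.82439301 + 0.60166735·0.56601781) = 107.950658
y = r_b·(sin φ − φ·cos φ) = 92.665689·(0.56601781 − 0.60166735·0.82439301) = 6.487289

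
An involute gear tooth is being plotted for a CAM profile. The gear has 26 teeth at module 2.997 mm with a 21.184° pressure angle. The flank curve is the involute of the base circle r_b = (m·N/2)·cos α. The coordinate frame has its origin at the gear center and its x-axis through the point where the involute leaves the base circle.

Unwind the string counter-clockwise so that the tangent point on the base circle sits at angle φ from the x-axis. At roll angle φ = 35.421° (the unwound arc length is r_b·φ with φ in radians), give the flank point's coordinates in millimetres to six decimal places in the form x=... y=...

x=42.620946 y=2.753261

pitch radius r_p = m·N/2 = 2.997·26/2 = 38.961000
base radius r_b = r_p·cos α = 38.961000·cos 21.184° = 36.328201
roll angle φ = 35.421° = 0.61821307 rad
x = r_b·(cos φ + φ·sin φ) = 36.328201·(0.81491542 + 0.61821307·0.57957989) = 42.620946
y = r_b·(sin φ − φ·cos φ) = 36.328201·(0.57957989 − 0.61821307·0.81491542) = 2.753261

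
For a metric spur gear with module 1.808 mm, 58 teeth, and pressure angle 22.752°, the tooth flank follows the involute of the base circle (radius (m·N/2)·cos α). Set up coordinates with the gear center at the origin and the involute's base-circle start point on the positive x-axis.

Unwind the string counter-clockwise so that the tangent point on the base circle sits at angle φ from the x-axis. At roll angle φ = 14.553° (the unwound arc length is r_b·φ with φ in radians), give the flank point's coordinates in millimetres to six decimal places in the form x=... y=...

x=49.886783 y=0.262410

pitch radius r_p = m·N/2 = 1.808·58/2 = 52.432000
base radius r_b = r_p·cos α = 52.432000·cos 22.752° = 48.352134
roll angle φ = 14.553° = 0.25399777 rad
x = r_b·(cos φ + φ·sin φ) = 48.352134·(0.96791562 + 0.25399777·0.25127546) = 49.886783
y = r_b·(sin φ − φ·cos φ) = 48.352134·(0.25127546 − 0.25399777·0.96791562) = 0.262410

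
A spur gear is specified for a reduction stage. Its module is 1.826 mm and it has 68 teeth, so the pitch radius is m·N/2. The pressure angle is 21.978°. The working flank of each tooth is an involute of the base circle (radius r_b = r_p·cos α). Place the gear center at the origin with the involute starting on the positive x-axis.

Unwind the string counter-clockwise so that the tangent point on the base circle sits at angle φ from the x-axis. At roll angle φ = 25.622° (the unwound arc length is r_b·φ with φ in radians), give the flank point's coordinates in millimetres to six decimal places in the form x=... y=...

pitch radius r_p = m·N/2 = 1.826·68/2 = 62.084000
base radius r_b = r_p·cos α = 62.084000·cos 21.978° = 57.572208
roll angle φ = 25.622° = 0.44718826 rad
x = r_b·(cos φ + φ·sin φ) = 57.572208·(0.90166655 + 0.44718826·0.43243200) = 63.044162
y = r_b·(sin φ − φ·cos φ) = 57.572208·(0.43243200 − 0.44718826·0.90166655) = 1.682104

x=63.044162 y=1.682104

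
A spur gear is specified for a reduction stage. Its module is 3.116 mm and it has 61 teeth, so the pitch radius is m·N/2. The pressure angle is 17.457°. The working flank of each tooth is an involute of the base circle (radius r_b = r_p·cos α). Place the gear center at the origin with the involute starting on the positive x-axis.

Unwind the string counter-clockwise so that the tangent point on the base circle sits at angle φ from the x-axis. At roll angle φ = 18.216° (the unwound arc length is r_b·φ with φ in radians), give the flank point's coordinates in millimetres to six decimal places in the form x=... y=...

x=95.127586 y=0.961376

pitch radius r_p = m·N/2 = 3.116·61/2 = 95.038000
base radius r_b = r_p·cos α = 95.038000·cos 17.457° = 90.660774
roll angle φ = 18.216° = 0.31792918 rad
x = r_b·(cos φ + φ·sin φ) = 90.660774·(0.94988479 + 0.31792918·0.31260019) = 95.127586
y = r_b·(sin φ − φ·cos φ) = 90.660774·(0.31260019 − 0.31792918·0.94988479) = 0.961376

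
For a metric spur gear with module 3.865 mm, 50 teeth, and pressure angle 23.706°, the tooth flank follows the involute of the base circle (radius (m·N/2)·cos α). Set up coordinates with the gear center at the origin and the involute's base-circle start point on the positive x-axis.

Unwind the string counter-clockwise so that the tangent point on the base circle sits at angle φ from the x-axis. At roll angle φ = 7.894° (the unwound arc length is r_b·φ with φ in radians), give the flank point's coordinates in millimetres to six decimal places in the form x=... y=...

pitch radius r_p = m·N/2 = 3.865·50/2 = 96.625000
base radius r_b = r_p·cos α = 96.625000·cos 23.706° = 88.471830
roll angle φ = 7.894° = 0.13777629 rad
x = r_b·(cos φ + φ·sin φ) = 88.471830·(0.99052385 + 0.13777629·0.13734082) = 89.307550
y = r_b·(sin φ − φ·cos φ) = 88.471830·(0.13734082 − 0.13777629·0.99052385) = 0.076981

x=89.307550 y=0.076981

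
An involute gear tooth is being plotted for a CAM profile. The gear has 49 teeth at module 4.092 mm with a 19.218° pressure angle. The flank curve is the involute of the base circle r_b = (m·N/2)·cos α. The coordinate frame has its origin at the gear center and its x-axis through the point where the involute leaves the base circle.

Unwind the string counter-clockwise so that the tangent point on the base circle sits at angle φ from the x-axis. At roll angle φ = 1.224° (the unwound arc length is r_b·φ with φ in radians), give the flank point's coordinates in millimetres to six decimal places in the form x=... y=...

x=94.688745 y=0.000308

pitch radius r_p = m·N/2 = 4.092·49/2 = 100.254000
base radius r_b = r_p·cos α = 100.254000·cos 19.218° = 94.667146
roll angle φ = 1.224° = 0.02136283 rad
x = r_b·(cos φ + φ·sin φ) = 94.667146·(0.99977182 + 0.02136283·0.02136121) = 94.688745
y = r_b·(sin φ − φ·cos φ) = 94.667146·(0.02136121 − 0.02136283·0.99977182) = 0.000308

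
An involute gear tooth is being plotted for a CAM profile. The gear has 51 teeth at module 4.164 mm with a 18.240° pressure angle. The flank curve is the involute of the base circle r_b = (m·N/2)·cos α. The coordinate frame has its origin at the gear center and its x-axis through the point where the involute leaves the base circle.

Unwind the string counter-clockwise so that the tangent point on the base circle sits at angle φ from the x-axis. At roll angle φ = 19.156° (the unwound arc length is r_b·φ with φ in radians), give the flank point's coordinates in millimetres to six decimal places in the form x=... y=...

pitch radius r_p = m·N/2 = 4.164·51/2 = 106.182000
base radius r_b = r_p·cos α = 106.182000·cos 18.240° = 100.846755
roll angle φ = 19.156° = 0.33433527 rad
x = r_b·(cos φ + φ·sin φ) = 100.846755·(0.94462864 + 0.33433527·0.32814132) = 106.326552
y = r_b·(sin φ − φ·cos φ) = 100.846755·(0.32814132 − 0.33433527·0.94462864) = 1.242296

x=106.326552 y=1.242296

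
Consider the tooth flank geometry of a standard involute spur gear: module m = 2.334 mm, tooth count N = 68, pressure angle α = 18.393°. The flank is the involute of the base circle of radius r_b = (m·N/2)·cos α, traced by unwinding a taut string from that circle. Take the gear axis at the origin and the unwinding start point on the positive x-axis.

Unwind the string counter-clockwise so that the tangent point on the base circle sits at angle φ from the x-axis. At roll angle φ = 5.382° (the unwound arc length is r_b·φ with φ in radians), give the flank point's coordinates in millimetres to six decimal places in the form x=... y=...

x=75.633547 y=0.020786

pitch radius r_p = m·N/2 = 2.334·68/2 = 79.356000
base radius r_b = r_p·cos α = 79.356000·cos 18.393° = 75.302064
roll angle φ = 5.382° = 0.09393362 rad
x = r_b·(cos φ + φ·sin φ) = 75.302064·(0.99559148 + 0.09393362·0.09379554) = 75.633547
y = r_b·(sin φ − φ·cos φ) = 75.302064·(0.09379554 − 0.09393362·0.99559148) = 0.020786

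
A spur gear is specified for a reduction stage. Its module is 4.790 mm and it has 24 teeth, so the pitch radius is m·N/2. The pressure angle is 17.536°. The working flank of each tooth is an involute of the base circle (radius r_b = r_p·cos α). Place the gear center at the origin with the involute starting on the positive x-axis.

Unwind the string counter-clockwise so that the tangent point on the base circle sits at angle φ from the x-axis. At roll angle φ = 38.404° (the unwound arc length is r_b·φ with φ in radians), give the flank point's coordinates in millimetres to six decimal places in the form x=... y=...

x=65.772035 y=5.258379

pitch radius r_p = m·N/2 = 4.790·24/2 = 57.480000
base radius r_b = r_p·cos α = 57.480000·cos 17.536° = 54.808779
roll angle φ = 38.404° = 0.67027625 rad
x = r_b·(cos φ + φ·sin φ) = 54.808779·(0.78365009 + 0.67027625·0.62120249) = 65.772035
y = r_b·(sin φ − φ·cos φ) = 54.808779·(0.62120249 − 0.67027625·0.78365009) = 5.258379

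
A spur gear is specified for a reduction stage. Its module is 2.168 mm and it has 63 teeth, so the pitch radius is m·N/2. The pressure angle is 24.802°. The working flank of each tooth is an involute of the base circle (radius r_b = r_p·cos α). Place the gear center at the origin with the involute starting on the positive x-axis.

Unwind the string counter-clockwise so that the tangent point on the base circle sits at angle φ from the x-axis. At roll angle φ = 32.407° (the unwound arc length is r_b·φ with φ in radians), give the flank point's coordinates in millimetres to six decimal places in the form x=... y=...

pitch radius r_p = m·N/2 = 2.168·63/2 = 68.292000
base radius r_b = r_p·cos α = 68.292000·cos 24.802° = 61.992940
roll angle φ = 32.407° = 0.56560885 rad
x = r_b·(cos φ + φ·sin φ) = 61.992940·(0.84426246 + 0.56560885·0.53592995) = 71.130028
y = r_b·(sin φ − φ·cos φ) = 61.992940·(0.53592995 − 0.56560885·0.84426246) = 3.620861

x=71.130028 y=3.620861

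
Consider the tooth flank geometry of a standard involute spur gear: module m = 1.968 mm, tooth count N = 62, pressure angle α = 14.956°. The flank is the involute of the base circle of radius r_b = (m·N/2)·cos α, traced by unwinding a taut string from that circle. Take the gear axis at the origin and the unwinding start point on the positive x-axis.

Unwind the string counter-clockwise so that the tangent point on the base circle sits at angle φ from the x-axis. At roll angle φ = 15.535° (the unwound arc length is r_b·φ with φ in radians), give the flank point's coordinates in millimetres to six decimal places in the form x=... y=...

x=61.068197 y=0.388748

pitch radius r_p = m·N/2 = 1.968·62/2 = 61.008000
base radius r_b = r_p·cos α = 61.008000·cos 14.956° = 58.941311
roll angle φ = 15.535° = 0.27113690 rad
x = r_b·(cos φ + φ·sin φ) = 58.941311·(0.96346703 + 0.27113690·0.26782697) = 61.068197
y = r_b·(sin φ − φ·cos φ) = 58.941311·(0.26782697 − 0.27113690·0.96346703) = 0.388748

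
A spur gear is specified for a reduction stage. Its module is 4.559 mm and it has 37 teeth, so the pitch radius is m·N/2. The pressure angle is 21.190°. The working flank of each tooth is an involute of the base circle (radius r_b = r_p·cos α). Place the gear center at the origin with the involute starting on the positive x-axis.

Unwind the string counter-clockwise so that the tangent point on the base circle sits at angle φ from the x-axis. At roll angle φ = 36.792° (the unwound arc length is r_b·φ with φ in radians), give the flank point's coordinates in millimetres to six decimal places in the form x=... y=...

x=93.218654 y=6.658766

pitch radius r_p = m·N/2 = 4.559·37/2 = 84.341500
base radius r_b = r_p·cos α = 84.341500·cos 21.190° = 78.638910
roll angle φ = 36.792° = 0.64214154 rad
x = r_b·(cos φ + φ·sin φ) = 78.638910·(0.80081500 + 0.64214154·0.59891179) = 93.218654
y = r_b·(sin φ − φ·cos φ) = 78.638910·(0.59891179 − 0.64214154·0.80081500) = 6.658766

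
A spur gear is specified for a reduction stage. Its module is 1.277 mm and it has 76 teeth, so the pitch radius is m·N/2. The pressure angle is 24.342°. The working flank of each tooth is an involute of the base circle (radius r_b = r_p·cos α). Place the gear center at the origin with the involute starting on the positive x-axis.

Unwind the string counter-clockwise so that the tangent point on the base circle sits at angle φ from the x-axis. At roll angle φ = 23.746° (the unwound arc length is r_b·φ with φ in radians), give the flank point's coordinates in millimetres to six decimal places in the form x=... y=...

pitch radius r_p = m·N/2 = 1.277·76/2 = 48.526000
base radius r_b = r_p·cos α = 48.526000·cos 24.342° = 44.212105
roll angle φ = 23.746° = 0.41444588 rad
x = r_b·(cos φ + φ·sin φ) = 44.212105·(0.91533959 + 0.41444588·0.40268279) = 47.847659
y = r_b·(sin φ − φ·cos φ) = 44.212105·(0.40268279 − 0.41444588·0.91533959) = 1.031206

x=47.847659 y=1.031206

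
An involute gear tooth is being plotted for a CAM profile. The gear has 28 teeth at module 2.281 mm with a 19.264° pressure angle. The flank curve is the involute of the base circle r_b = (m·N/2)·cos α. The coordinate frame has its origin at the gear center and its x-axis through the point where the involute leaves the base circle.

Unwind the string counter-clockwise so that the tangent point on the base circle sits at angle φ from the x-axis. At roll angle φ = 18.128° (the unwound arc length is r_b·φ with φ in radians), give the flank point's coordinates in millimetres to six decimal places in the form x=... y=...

pitch radius r_p = m·N/2 = 2.281·28/2 = 31.934000
base radius r_b = r_p·cos α = 31.934000·cos 19.264° = 30.145965
roll angle φ = 18.128° = 0.31639329 rad
x = r_b·(cos φ + φ·sin φ) = 30.145965·(0.95036379 + 0.31639329·0.31114090) = 31.617290
y = r_b·(sin φ − φ·cos φ) = 30.145965·(0.31114090 − 0.31639329·0.95036379) = 0.315091

x=31.617290 y=0.315091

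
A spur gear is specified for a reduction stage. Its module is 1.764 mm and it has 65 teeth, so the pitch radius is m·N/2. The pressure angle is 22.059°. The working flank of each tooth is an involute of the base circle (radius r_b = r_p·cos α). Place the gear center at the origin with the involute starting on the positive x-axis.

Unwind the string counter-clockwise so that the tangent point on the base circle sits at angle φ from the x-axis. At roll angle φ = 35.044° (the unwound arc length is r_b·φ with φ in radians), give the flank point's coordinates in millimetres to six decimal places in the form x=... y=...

pitch radius r_p = m·N/2 = 1.764·65/2 = 57.330000
base radius r_b = r_p·cos α = 57.330000·cos 22.059° = 53.133307
roll angle φ = 35.044° = 0.61163318 rad
x = r_b·(cos φ + φ·sin φ) = 53.133307·(0.81871133 + 0.61163318·0.57420533) = 62.161419
y = r_b·(sin φ − φ·cos φ) = 53.133307·(0.57420533 − 0.61163318·0.81871133) = 3.902871

x=62.161419 y=3.902871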